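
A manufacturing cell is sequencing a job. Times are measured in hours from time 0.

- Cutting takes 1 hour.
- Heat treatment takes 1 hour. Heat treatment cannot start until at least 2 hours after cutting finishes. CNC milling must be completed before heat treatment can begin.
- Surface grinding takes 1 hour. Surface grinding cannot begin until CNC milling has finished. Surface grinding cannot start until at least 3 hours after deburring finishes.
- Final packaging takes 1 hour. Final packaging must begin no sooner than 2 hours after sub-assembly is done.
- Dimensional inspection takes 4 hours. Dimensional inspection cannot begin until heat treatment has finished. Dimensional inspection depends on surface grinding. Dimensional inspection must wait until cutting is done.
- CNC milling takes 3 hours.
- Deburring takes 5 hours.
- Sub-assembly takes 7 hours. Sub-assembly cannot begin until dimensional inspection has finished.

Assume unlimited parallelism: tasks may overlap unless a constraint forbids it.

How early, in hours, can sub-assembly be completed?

CNC milling has no prerequisites, so it starts at hour 0 and finishes at hour 3.
Deburring has no prerequisites, so it starts at hour 0 and finishes at hour 5.
For surface grinding: CNC milling (finishes hour 3); deburring (finishes hour 5, plus 3-hour gap → hour 8). Taking the maximum gives a start of hour 8, and it finishes at 8 + 1 = hour 9.
Cutting has no prerequisites, so it starts at hour 0 and finishes at hour 1.
Heat treatment cannot start until cutting (finishes hour 1, plus 2-hour gap → hour 3); CNC milling (finishes hour 3). The controlling bound is hour 3, so heat treatment finishes at 3 + 1 = hour 4.
Dimensional inspection cannot start until heat treatment (finishes hour 4); surface grinding (finishes hour 9); cutting (finishes hour 1). The controlling bound is hour 9, so dimensional inspection finishes at 9 + 4 = hour 13.
Sub-assembly cannot begin until dimensional inspection (finishes hour 13). It runs from hour 13 to 13 + 7 = hour 20.

20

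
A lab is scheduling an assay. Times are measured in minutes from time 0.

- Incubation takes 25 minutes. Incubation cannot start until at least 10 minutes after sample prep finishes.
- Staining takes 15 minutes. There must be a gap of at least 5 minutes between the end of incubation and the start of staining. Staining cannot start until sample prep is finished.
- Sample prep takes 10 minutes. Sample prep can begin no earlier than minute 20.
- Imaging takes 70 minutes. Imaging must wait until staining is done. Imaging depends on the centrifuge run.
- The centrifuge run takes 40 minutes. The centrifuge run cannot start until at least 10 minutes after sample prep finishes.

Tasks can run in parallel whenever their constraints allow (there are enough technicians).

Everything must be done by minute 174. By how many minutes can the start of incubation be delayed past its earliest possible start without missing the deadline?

19

After its own release at minute 20, sample prep can start at minute 20 and finishes at minute 30.
Incubation cannot begin until sample prep (finishes minute 30, plus 10-minute gap → minute 40). It runs from minute 40 to 40 + 25 = minute 65.

Working backward from the deadline:
Imaging has no dependents, so it just needs to finish by minute 174. Starting by 174 − 70 = minute 104 achieves that.
Staining feeds into imaging (must start by minute 104); so staining must finish by minute 104 and therefore start by minute 89.
Incubation has to be done before staining (must start by minute 89, minus 5-minute gap → minute 84). That means finishing by minute 84, i.e. starting by 84 − 25 = minute 59.
So incubation can start as early as minute 40 and as late as minute 59, giving 59 − 40 = 19 minutes of slack.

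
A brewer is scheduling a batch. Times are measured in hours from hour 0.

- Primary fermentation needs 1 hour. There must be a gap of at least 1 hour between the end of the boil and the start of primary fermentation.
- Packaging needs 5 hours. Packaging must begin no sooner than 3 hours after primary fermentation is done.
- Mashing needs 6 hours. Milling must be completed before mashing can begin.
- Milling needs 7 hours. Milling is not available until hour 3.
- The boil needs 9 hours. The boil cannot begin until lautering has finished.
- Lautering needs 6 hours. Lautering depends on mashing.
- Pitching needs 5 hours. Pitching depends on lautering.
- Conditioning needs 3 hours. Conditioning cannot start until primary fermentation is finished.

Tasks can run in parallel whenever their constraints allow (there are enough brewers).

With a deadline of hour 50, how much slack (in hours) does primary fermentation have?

9

Milling waits on its own release at hour 3, so it starts at hour 3 and finishes at 3 + 7 = hour 10.
Mashing cannot begin until milling (finishes hour 10). It runs from hour 10 to 10 + 6 = hour 16.
Lautering waits on mashing (finishes hour 16), so it starts at hour 16 and finishes at 16 + 6 = hour 22.
The boil waits on lautering (finishes hour 22), so it starts at hour 22 and finishes at 22 + 9 = hour 31.
Primary fermentation cannot begin until the boil (finishes hour 31, plus 1-hour gap → hour 32). It runs from hour 32 to 32 + 1 = hour 33.

Working backward from the deadline:
Nothing follows conditioning; the deadline of hour 50 is its only limit. It must start by 50 − 3 = hour 47.
To finish by hour 50, packaging (duration 5) must start no later than hour 45.
Primary fermentation must finish in time for conditioning (must start by hour 47); packaging (must start by hour 45, minus 3-hour gap → hour 42). The tightest is hour 42, so primary fermentation must start by 42 − 1 = hour 41.
So primary fermentation can start as early as hour 32 and as late as hour 41, giving 41 − 32 = 9 hours of slack.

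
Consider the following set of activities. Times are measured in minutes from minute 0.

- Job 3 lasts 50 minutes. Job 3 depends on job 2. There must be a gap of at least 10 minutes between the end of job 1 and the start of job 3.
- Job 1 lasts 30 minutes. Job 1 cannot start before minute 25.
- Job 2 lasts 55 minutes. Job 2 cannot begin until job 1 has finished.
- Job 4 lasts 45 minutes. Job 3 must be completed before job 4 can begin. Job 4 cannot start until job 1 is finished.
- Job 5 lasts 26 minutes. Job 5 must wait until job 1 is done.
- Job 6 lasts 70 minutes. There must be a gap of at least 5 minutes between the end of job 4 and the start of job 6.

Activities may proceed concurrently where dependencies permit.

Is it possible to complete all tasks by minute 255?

No

Job 1 cannot begin until its own release at minute 25. It runs from minute 25 to 25 + 30 = minute 55.
After job 1 (finishes minute 55), job 5 can start at minute 55 and finishes at minute 81.
After job 1 (finishes minute 55), job 2 can start at minute 55 and finishes at minute 110.
For job 3: job 2 (finishes minute 110); job 1 (finishes minute 55, plus 10-minute gap → minute 65). Taking the maximum gives a start of minute 110, and it finishes at 110 + 50 = minute 160.
Job 4 needs all of job 3 (finishes minute 160); job 1 (finishes minute 55). That puts its earliest start at minute 160; it finishes at 160 + 45 = minute 205.
Job 6 cannot begin until job 4 (finishes minute 205, plus 5-minute gap → minute 210). It runs from minute 210 to 210 + 70 = minute 280.
The earliest everything can be done is minute 280, which is after the deadline of 255, so it is not possible.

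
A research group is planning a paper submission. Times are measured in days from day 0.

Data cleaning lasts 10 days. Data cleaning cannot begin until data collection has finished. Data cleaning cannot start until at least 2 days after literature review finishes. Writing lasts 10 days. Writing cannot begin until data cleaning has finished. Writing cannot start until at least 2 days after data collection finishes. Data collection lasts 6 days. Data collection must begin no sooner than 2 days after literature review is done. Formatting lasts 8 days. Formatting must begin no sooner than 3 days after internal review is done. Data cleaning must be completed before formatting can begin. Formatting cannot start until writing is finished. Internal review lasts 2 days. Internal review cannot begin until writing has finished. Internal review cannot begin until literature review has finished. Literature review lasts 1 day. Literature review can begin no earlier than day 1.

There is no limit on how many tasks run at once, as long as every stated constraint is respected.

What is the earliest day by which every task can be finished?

43

Literature review cannot begin until its own release at day 1. It runs from day 1 to 1 + 1 = day 2.
Data collection waits on literature review (finishes day 2, plus 2-day gap → day 4), so it starts at day 4 and finishes at 4 + 6 = day 10.
Data cleaning cannot start until data collection (finishes day 10); literature review (finishes day 2, plus 2-day gap → day 4). The controlling bound is day 10, so data cleaning finishes at 10 + 10 = day 20.
Writing cannot start until data cleaning (finishes day 20); data collection (finishes day 10, plus 2-day gap → day 12). The controlling bound is day 20, so writing finishes at 20 + 10 = day 30.
Internal review cannot start until writing (finishes day 30); literature review (finishes day 2). The controlling bound is day 30, so internal review finishes at 30 + 2 = day 32.
Formatting cannot start until internal review (finishes day 32, plus 3-day gap → day 35); data cleaning (finishes day 20); writing (finishes day 30). The controlling bound is day 35, so formatting finishes at 35 + 8 = day 43.
All tasks are finished once the last one completes. Finish times: Literature review at 2, Data collection at 10, Data cleaning at 20, Writing at 30, Internal review at 32, Formatting at 43. The latest is day 43.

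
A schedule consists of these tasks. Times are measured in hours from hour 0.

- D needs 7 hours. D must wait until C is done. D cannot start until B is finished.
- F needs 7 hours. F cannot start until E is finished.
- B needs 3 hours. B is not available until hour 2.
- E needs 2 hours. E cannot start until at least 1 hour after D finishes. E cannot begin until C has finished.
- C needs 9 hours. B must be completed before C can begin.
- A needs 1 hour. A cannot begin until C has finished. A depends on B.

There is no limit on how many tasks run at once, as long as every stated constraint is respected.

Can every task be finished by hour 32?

Yes

B cannot begin until its own release at hour 2. It runs from hour 2 to 2 + 3 = hour 5.
C cannot begin until B (finishes hour 5). It runs from hour 5 to 5 + 9 = hour 14.
D has to wait for C (finishes hour 14); B (finishes hour 5). The latest of these is hour 14, so D runs hour 14 to 14 + 7 = hour 21.
For E: D (finishes hour 21, plus 1-hour gap → hour 22); C (finishes hour 14). Taking the maximum gives a start of hour 22, and it finishes at 22 + 2 = hour 24.
F waits on E (finishes hour 24), so it starts at hour 24 and finishes at 24 + 7 = hour 31.
For A: C (finishes hour 14); B (finishes hour 5). Taking the maximum gives a start of hour 14, and it finishes at 14 + 1 = hour 15.
Every task is finished by hour 31, which is no later than the deadline of 32, so the schedule is feasible.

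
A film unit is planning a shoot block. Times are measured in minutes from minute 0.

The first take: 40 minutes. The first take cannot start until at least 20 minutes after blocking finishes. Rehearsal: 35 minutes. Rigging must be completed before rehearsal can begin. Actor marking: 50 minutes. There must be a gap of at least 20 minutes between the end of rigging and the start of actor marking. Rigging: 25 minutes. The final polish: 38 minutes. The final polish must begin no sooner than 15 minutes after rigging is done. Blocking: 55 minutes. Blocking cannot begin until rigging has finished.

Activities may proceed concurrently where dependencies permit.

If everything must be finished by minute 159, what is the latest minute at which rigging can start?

The first take has no dependents, so it just needs to finish by minute 159. Starting by 159 − 40 = minute 119 achieves that.
Blocking must finish before the first take (must start by minute 119, minus 20-minute gap → minute 99). With a 55-minute duration, blocking must start by 99 − 55 = minute 44.
Nothing follows actor marking; the deadline of minute 159 is its only limit. It must start by 159 − 50 = minute 109.
Nothing follows rehearsal; the deadline of minute 159 is its only limit. It must start by 159 − 35 = minute 124.
To finish by minute 159, the final polish (duration 38) must start no later than minute 121.
For rigging: blocking (must start by minute 44); actor marking (must start by minute 109, minus 20-minute gap → minute 89); rehearsal (must start by minute 124); the final polish (must start by minute 121, minus 15-minute gap → minute 106). The most restrictive is minute 44; with a 25-minute duration, rigging must start by minute 19.

19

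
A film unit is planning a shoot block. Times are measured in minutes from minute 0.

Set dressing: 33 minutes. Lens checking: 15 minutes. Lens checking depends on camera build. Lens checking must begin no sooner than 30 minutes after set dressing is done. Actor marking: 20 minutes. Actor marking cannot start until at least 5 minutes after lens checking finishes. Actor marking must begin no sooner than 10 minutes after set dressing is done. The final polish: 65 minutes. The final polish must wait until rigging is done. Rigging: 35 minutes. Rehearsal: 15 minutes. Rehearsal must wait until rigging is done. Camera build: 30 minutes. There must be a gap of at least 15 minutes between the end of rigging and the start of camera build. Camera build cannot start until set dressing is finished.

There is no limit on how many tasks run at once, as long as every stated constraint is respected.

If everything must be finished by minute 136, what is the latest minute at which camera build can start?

66

Actor marking must finish by minute 136; it takes 20 minutes, so it must start by 136 − 20 = minute 116.
Lens checking feeds into actor marking (must start by minute 116, minus 5-minute gap → minute 111); so lens checking must finish by minute 111 and therefore start by minute 96.
Since lens checking (must start by minute 96) depends on it, camera build must finish by minute 96. Backing off its 30-minute duration gives a latest start of minute 66.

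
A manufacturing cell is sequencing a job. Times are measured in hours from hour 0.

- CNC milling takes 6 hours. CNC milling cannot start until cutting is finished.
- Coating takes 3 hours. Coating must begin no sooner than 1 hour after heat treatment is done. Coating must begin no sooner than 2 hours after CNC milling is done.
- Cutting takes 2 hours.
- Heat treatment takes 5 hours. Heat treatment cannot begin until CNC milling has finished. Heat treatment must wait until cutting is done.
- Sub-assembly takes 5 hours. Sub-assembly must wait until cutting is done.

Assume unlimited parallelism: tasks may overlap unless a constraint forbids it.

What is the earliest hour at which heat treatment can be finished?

Cutting can start immediately at hour 0; it finishes at hour 2.
CNC milling cannot begin until cutting (finishes hour 2). It runs from hour 2 to 2 + 6 = hour 8.
For heat treatment: CNC milling (finishes hour 8); cutting (finishes hour 2). Taking the maximum gives a start of hour 8, and it finishes at 8 + 5 = hour 13.

13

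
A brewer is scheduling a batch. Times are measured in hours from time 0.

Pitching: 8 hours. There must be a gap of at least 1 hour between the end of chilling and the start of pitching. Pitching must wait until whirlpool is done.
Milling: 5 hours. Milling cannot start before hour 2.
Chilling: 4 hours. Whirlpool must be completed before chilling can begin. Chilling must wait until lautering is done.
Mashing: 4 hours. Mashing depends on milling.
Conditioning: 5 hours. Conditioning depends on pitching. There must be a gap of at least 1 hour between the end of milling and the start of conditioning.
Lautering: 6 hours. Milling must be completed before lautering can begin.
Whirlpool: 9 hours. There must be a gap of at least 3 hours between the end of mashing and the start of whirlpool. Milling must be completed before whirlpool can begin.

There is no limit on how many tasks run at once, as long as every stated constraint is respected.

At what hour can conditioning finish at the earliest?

41

After its own release at hour 2, milling can start at hour 2 and finishes at hour 7.
Lautering cannot begin until milling (finishes hour 7). It runs from hour 7 to 7 + 6 = hour 13.
After milling (finishes hour 7), mashing can start at hour 7 and finishes at hour 11.
Whirlpool needs all of mashing (finishes hour 11, plus 3-hour gap → hour 14); milling (finishes hour 7). That puts its earliest start at hour 14; it finishes at 14 + 9 = hour 23.
Chilling cannot start until whirlpool (finishes hour 23); lautering (finishes hour 13). The controlling bound is hour 23, so chilling finishes at 23 + 4 = hour 27.
Pitching cannot start until chilling (finishes hour 27, plus 1-hour gap → hour 28); whirlpool (finishes hour 23). The controlling bound is hour 28, so pitching finishes at 28 + 8 = hour 36.
For conditioning: pitching (finishes hour 36); milling (finishes hour 7, plus 1-hour gap → hour 8). Taking the maximum gives a start of hour 36, and it finishes at 36 + 5 = hour 41.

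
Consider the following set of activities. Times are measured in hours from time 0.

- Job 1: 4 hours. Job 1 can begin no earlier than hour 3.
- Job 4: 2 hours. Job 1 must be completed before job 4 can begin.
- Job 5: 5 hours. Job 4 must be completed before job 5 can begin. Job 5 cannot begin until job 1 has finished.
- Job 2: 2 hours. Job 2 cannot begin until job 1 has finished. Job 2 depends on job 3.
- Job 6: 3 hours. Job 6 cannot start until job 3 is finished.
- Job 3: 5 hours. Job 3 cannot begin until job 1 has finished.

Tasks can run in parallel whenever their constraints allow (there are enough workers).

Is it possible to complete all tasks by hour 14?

No

Job 1 waits on its own release at hour 3, so it starts at hour 3 and finishes at 3 + 4 = hour 7.
Job 4 waits on job 1 (finishes hour 7), so it starts at hour 7 and finishes at 7 + 2 = hour 9.
Job 5 has to wait for job 4 (finishes hour 9); job 1 (finishes hour 7). The latest of these is hour 9, so job 5 runs hour 9 to 9 + 5 = hour 14.
Job 3 cannot begin until job 1 (finishes hour 7). It runs from hour 7 to 7 + 5 = hour 12.
Job 6 cannot begin until job 3 (finishes hour 12). It runs from hour 12 to 12 + 3 = hour 15.
For job 2: job 1 (finishes hour 7); job 3 (finishes hour 12). Taking the maximum gives a start of hour 12, and it finishes at 12 + 2 = hour 14.
The earliest everything can be done is hour 15, which is after the deadline of 14, so it is not possible.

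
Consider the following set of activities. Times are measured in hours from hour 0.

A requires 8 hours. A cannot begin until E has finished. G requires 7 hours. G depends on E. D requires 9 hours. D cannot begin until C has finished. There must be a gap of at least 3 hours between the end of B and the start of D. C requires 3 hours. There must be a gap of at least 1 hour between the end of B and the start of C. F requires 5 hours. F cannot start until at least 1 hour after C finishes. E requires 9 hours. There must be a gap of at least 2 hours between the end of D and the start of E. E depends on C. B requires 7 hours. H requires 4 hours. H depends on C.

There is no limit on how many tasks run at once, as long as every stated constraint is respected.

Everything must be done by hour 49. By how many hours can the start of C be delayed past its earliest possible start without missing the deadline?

B has no prerequisites, so it starts at hour 0 and finishes at hour 7.
C waits on B (finishes hour 7, plus 1-hour gap → hour 8), so it starts at hour 8 and finishes at 8 + 3 = hour 11.

Working backward from the deadline:
A has no dependents, so it just needs to finish by hour 49. Starting by 49 − 8 = hour 41 achieves that.
G must finish by hour 49; it takes 7 hours, so it must start by 49 − 7 = hour 42.
E feeds A (must start by hour 41); G (must start by hour 42). Taking the minimum, E must finish by hour 41 and start by 41 − 9 = hour 32.
D must finish before E (must start by hour 32, minus 2-hour gap → hour 30). With a 9-hour duration, D must start by 30 − 9 = hour 21.
To finish by hour 49, F (duration 5) must start no later than hour 44.
Nothing follows H; the deadline of hour 49 is its only limit. It must start by 49 − 4 = hour 45.
C has several dependents: D (must start by hour 21); E (must start by hour 32); F (must start by hour 44, minus 1-hour gap → hour 43); H (must start by hour 45). The earliest of those limits is hour 21, so C must start by 21 − 3 = hour 18.
So C can start as early as hour 8 and as late as hour 18, giving 18 − 8 = 10 hours of slack.

10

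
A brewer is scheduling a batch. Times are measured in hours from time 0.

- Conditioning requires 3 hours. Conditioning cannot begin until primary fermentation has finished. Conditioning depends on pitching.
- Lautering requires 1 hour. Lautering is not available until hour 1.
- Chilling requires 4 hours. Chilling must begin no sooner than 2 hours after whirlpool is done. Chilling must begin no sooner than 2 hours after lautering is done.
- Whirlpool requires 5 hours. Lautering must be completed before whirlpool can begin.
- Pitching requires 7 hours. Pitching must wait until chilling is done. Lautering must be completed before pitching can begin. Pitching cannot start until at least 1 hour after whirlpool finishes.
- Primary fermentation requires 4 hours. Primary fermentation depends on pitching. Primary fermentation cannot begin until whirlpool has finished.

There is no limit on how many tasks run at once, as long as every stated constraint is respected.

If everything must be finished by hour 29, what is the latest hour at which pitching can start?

To finish by hour 29, conditioning (duration 3) must start no later than hour 26.
Primary fermentation must finish before conditioning (must start by hour 26). With a 4-hour duration, primary fermentation must start by 26 − 4 = hour 22.
Pitching feeds primary fermentation (must start by hour 22); conditioning (must start by hour 26). Taking the minimum, pitching must finish by hour 22 and start by 22 − 7 = hour 15.

15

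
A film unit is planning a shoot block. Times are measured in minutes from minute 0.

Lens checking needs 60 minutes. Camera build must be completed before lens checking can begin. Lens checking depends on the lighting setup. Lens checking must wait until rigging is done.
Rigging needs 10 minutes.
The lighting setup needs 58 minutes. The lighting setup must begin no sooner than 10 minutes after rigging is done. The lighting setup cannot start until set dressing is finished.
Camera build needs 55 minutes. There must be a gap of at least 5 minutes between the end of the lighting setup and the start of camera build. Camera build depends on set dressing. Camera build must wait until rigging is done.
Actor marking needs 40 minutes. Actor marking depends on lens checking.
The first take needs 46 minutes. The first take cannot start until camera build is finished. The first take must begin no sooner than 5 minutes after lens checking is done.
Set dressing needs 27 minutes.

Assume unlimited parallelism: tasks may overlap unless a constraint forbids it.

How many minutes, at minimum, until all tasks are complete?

Set dressing can start immediately at minute 0; it finishes at minute 27.
Rigging can start immediately at minute 0; it finishes at minute 10.
The lighting setup needs all of rigging (finishes minute 10, plus 10-minute gap → minute 20); set dressing (finishes minute 27). That puts its earliest start at minute 27; it finishes at 27 + 58 = minute 85.
Camera build needs all of the lighting setup (finishes minute 85, plus 5-minute gap → minute 90); set dressing (finishes minute 27); rigging (finishes minute 10). That puts its earliest start at minute 90; it finishes at 90 + 55 = minute 145.
Lens checking cannot start until camera build (finishes minute 145); the lighting setup (finishes minute 85); rigging (finishes minute 10). The controlling bound is minute 145, so lens checking finishes at 145 + 60 = minute 205.
The first take cannot start until camera build (finishes minute 145); lens checking (finishes minute 205, plus 5-minute gap → minute 210). The controlling bound is minute 210, so the first take finishes at 210 + 46 = minute 256.
After lens checking (finishes minute 205), actor marking can start at minute 205 and finishes at minute 245.
All tasks are finished once the last one completes. Finish times: Rigging at 10, Set dressing at 27, The lighting setup at 85, Camera build at 145, Lens checking at 205, Actor marking at 245, The first take at 256. The latest is minute 256.

256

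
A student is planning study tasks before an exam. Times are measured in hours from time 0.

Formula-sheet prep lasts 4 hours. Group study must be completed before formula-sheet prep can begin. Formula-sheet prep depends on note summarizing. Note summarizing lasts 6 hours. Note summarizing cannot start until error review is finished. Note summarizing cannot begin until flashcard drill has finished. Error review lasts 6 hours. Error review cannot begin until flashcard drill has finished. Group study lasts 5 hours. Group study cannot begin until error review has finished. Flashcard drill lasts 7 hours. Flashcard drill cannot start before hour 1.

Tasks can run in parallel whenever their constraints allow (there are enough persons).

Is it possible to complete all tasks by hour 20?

No

Flashcard drill cannot begin until its own release at hour 1. It runs from hour 1 to 1 + 7 = hour 8.
After flashcard drill (finishes hour 8), error review can start at hour 8 and finishes at hour 14.
Note summarizing has to wait for error review (finishes hour 14); flashcard drill (finishes hour 8). The latest of these is hour 14, so note summarizing runs hour 14 to 14 + 6 = hour 20.
Group study cannot begin until error review (finishes hour 14). It runs from hour 14 to 14 + 5 = hour 19.
Formula-sheet prep has to wait for group study (finishes hour 19); note summarizing (finishes hour 20). The latest of these is hour 20, so formula-sheet prep runs hour 20 to 20 + 4 = hour 24.
The earliest everything can be done is hour 24, which is after the deadline of 20, so it is not possible.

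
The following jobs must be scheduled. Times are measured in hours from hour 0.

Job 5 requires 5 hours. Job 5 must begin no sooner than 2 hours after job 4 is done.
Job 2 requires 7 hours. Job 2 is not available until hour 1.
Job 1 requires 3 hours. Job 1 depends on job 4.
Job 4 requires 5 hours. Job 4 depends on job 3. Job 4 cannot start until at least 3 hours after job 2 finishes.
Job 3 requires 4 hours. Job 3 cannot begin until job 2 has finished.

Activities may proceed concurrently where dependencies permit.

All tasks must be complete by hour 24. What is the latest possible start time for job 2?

1

Job 1 has no dependents, so it just needs to finish by hour 24. Starting by 24 − 3 = hour 21 achieves that.
Job 5 has no dependents, so it just needs to finish by hour 24. Starting by 24 − 5 = hour 19 achieves that.
Job 4 has several dependents: job 1 (must start by hour 21); job 5 (must start by hour 19, minus 2-hour gap → hour 17). The earliest of those limits is hour 17, so job 4 must start by 17 − 5 = hour 12.
Since job 4 (must start by hour 12) depends on it, job 3 must finish by hour 12. Backing off its 4-hour duration gives a latest start of hour 8.
Job 2 must finish in time for job 3 (must start by hour 8); job 4 (must start by hour 12, minus 3-hour gap → hour 9). The tightest is hour 8, so job 2 must start by 8 − 7 = hour 1.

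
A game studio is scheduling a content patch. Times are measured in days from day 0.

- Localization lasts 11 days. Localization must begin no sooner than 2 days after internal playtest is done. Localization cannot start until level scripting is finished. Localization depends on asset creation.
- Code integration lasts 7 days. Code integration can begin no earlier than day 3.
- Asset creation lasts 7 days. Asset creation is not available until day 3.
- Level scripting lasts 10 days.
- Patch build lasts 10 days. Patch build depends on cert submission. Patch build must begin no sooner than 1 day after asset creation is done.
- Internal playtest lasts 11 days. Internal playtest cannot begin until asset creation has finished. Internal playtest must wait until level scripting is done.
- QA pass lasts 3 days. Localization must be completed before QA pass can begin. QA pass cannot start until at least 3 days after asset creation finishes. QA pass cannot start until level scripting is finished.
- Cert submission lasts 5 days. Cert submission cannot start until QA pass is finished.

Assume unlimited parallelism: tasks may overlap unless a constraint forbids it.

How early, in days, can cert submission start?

37

Level scripting has no prerequisites, so it starts at day 0 and finishes at day 10.
After its own release at day 3, asset creation can start at day 3 and finishes at day 10.
Internal playtest needs all of asset creation (finishes day 10); level scripting (finishes day 10). That puts its earliest start at day 10; it finishes at 10 + 11 = day 21.
Localization has to wait for internal playtest (finishes day 21, plus 2-day gap → day 23); level scripting (finishes day 10); asset creation (finishes day 10). The latest of these is day 23, so localization runs day 23 to 23 + 11 = day 34.
QA pass has to wait for localization (finishes day 34); asset creation (finishes day 10, plus 3-day gap → day 13); level scripting (finishes day 10). The latest of these is day 34, so QA pass runs day 34 to 34 + 3 = day 37.
Cert submission waits on QA pass (finishes day 37), so the earliest it can start is day 37.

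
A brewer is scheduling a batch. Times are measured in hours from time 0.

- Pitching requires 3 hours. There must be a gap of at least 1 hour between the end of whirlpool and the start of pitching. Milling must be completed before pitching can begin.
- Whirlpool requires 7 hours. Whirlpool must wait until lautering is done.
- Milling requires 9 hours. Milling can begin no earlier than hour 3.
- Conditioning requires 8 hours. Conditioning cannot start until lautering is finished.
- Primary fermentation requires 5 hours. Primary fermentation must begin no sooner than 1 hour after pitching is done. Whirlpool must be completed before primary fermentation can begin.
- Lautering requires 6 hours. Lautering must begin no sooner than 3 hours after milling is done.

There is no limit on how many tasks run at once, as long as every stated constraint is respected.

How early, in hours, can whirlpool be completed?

28

Milling waits on its own release at hour 3, so it starts at hour 3 and finishes at 3 + 9 = hour 12.
Lautering waits on milling (finishes hour 12, plus 3-hour gap → hour 15), so it starts at hour 15 and finishes at 15 + 6 = hour 21.
After lautering (finishes hour 21), whirlpool can start at hour 21 and finishes at hour 28.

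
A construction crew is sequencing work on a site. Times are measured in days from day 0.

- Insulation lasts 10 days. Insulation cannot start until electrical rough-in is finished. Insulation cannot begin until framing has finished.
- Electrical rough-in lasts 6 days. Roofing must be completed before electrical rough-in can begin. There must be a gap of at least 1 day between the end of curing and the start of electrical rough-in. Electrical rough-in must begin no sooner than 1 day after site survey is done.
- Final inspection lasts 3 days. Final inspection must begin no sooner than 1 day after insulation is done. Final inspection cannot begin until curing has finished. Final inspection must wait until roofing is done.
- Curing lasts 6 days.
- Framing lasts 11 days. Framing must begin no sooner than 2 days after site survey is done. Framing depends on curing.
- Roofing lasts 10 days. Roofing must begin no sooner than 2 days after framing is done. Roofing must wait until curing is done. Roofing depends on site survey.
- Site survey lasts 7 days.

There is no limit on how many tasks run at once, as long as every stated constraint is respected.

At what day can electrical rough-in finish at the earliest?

38

Nothing blocks curing, so it runs from day 0 to day 6.
Site survey has no prerequisites, so it starts at day 0 and finishes at day 7.
Framing cannot start until site survey (finishes day 7, plus 2-day gap → day 9); curing (finishes day 6). The controlling bound is day 9, so framing finishes at 9 + 11 = day 20.
For roofing: framing (finishes day 20, plus 2-day gap → day 22); curing (finishes day 6); site survey (finishes day 7). Taking the maximum gives a start of day 22, and it finishes at 22 + 10 = day 32.
Electrical rough-in cannot start until roofing (finishes day 32); curing (finishes day 6, plus 1-day gap → day 7); site survey (finishes day 7, plus 1-day gap → day 8). The controlling bound is day 32, so electrical rough-in finishes at 32 + 6 = day 38.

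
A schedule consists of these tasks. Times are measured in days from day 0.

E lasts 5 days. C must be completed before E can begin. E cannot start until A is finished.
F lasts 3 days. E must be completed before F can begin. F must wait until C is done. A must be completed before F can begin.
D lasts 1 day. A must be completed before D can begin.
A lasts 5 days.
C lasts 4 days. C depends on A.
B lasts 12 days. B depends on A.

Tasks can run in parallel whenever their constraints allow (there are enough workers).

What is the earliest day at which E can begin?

A has no prerequisites, so it starts at day 0 and finishes at day 5.
C cannot begin until A (finishes day 5). It runs from day 5 to 5 + 4 = day 9.
E waits on C (finishes day 9); A (finishes day 5). The latest of these is day 9, which is the earliest E can start.

9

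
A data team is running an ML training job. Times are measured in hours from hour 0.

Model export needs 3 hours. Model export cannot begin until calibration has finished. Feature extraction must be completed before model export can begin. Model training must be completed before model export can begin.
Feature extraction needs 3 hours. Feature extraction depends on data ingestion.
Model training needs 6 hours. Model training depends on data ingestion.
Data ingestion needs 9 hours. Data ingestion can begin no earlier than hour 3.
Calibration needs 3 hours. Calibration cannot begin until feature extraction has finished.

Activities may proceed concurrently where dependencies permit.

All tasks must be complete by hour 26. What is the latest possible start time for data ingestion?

Model export must finish by hour 26; it takes 3 hours, so it must start by 26 − 3 = hour 23.
Calibration must finish before model export (must start by hour 23). With a 3-hour duration, calibration must start by 23 − 3 = hour 20.
Feature extraction feeds calibration (must start by hour 20); model export (must start by hour 23). Taking the minimum, feature extraction must finish by hour 20 and start by 20 − 3 = hour 17.
Model training has to be done before model export (must start by hour 23). That means finishing by hour 23, i.e. starting by 23 − 6 = hour 17.
Data ingestion must finish in time for feature extraction (must start by hour 17); model training (must start by hour 17). The tightest is hour 17, so data ingestion must start by 17 − 9 = hour 8.

8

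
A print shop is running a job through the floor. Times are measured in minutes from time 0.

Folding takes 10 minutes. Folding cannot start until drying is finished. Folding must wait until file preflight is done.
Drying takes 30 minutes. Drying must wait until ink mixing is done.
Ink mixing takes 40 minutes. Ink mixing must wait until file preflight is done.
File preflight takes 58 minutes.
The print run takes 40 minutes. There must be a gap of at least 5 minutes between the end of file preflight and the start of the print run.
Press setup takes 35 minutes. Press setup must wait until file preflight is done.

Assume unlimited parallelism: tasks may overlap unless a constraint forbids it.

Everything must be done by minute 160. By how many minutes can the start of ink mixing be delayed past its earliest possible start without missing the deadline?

Nothing blocks file preflight, so it runs from minute 0 to minute 58.
Ink mixing cannot begin until file preflight (finishes minute 58). It runs from minute 58 to 58 + 40 = minute 98.

Working backward from the deadline:
Nothing follows folding; the deadline of minute 160 is its only limit. It must start by 160 − 10 = minute 150.
Drying must finish before folding (must start by minute 150). With a 30-minute duration, drying must start by 150 − 30 = minute 120.
Since drying (must start by minute 120) depends on it, ink mixing must finish by minute 120. Backing off its 40-minute duration gives a latest start of minute 80.
So ink mixing can start as early as minute 58 and as late as minute 80, giving 80 − 58 = 22 minutes of slack.

22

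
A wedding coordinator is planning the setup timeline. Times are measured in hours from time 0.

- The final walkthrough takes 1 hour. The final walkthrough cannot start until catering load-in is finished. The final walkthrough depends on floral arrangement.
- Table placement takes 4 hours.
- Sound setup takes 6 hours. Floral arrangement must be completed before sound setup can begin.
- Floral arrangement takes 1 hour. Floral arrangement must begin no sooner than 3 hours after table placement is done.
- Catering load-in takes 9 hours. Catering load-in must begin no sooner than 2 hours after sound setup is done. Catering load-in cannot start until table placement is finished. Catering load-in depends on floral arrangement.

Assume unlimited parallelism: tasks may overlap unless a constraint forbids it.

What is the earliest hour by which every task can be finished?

Nothing blocks table placement, so it runs from hour 0 to hour 4.
Floral arrangement cannot begin until table placement (finishes hour 4, plus 3-hour gap → hour 7). It runs from hour 7 to 7 + 1 = hour 8.
After floral arrangement (finishes hour 8), sound setup can start at hour 8 and finishes at hour 14.
For catering load-in: sound setup (finishes hour 14, plus 2-hour gap → hour 16); table placement (finishes hour 4); floral arrangement (finishes hour 8). Taking the maximum gives a start of hour 16, and it finishes at 16 + 9 = hour 25.
For the final walkthrough: catering load-in (finishes hour 25); floral arrangement (finishes hour 8). Taking the maximum gives a start of hour 25, and it finishes at 25 + 1 = hour 26.
All tasks are finished once the last one completes. Finish times: Table placement at 4, Floral arrangement at 8, Sound setup at 14, Catering load-in at 25, The final walkthrough at 26. The latest is hour 26.

26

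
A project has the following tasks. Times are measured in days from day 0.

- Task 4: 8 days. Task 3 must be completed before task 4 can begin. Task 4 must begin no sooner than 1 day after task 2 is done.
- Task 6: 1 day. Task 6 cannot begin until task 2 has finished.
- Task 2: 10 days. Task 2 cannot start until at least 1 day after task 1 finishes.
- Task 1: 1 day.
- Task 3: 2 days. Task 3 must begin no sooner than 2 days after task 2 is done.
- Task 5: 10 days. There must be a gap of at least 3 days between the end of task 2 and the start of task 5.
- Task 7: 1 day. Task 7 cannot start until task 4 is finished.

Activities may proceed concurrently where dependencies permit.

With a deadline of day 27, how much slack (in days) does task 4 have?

Task 1 has no prerequisites, so it starts at day 0 and finishes at day 1.
After task 1 (finishes day 1, plus 1-day gap → day 2), task 2 can start at day 2 and finishes at day 12.
Task 3 waits on task 2 (finishes day 12, plus 2-day gap → day 14), so it starts at day 14 and finishes at 14 + 2 = day 16.
Task 4 cannot start until task 3 (finishes day 16); task 2 (finishes day 12, plus 1-day gap → day 13). The controlling bound is day 16, so task 4 finishes at 16 + 8 = day 24.

Working backward from the deadline:
Task 7 must finish by day 27; it takes 1 day, so it must start by 27 − 1 = day 26.
Task 4 has to be done before task 7 (must start by day 26). That means finishing by day 26, i.e. starting by 26 − 8 = day 18.
So task 4 can start as early as day 16 and as late as day 18, giving 18 − 16 = 2 days of slack.

2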